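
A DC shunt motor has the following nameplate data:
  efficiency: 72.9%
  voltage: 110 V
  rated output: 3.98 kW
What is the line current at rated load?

49.6 A

P_out = 3.98 kW = 3980 W
P_in = P_out / η = 3980 / 0.729 = 5460 W
I = P_in / V = 5460 / 110 = 49.6 A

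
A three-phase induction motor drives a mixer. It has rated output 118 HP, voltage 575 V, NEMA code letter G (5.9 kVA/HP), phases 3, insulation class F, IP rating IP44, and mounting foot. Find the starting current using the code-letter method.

699 A

S_LR = 5.9 × 118 = 696.2 kVA
I_LR = S_LR/(√3·V_L) = 696200/(1.732×575) = 699 A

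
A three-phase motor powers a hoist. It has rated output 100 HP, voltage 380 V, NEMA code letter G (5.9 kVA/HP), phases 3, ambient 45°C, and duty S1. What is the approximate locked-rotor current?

S_LR = 5.9 × 100 = 590 kVA
I_LR = S_LR/(√3·V_L) = 590000/(1.732×380) = 896 A

896 A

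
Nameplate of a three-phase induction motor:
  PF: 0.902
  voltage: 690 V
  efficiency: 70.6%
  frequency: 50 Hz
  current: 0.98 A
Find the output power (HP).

P_in = √3·V·I·cosφ = 1.732 × 690 × 0.98 × 0.902 = 1056 W
P_out = η·P_in = 0.706 × 1056 = 746 W
= 746/746 = 1 HP

1 HP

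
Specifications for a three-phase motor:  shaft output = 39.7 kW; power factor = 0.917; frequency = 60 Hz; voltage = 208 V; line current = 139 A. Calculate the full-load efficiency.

86.5 %

P_out = 39.7 kW = 39700 W
P_in = √3·V_L·I_L·cosφ = 1.732 × 208 × 139 × 0.917 = 45919 W
η = P_out / P_in = 39700 / 45919 = 0.865 = 86.5%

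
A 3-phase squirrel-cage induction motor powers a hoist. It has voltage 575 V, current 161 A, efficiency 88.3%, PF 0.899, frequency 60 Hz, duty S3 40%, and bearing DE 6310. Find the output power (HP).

P_in = √3·V·I·cosφ = 1.732 × 575 × 161 × 0.899 = 144146 W
P_out = η·P_in = 0.883 × 144146 = 127281 W
= 127281/746 = 171 HP

171 HP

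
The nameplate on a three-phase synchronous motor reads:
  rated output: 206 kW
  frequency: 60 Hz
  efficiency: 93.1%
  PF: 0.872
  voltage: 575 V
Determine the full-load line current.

P_out = 206 kW = 206000 W
P_in = P_out / η = 206000 / 0.931 = 221267 W
I_L = P_in / (√3·V_L·cosφ) = 221267 / (1.732 × 575 × 0.872) = 255 A

255 A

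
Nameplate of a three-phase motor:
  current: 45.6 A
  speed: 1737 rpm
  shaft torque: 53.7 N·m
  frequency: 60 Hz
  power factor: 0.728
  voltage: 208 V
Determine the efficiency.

ω = 2π × 1737/60 = 181.9 rad/s; P_out = τω = 53.7 × 181.9 = 9768 W
P_in = √3·V_L·I_L·cosφ = 1.732 × 208 × 45.6 × 0.728 = 11959 W
η = P_out / P_in = 9768 / 11959 = 0.817 = 81.7%

81.7 %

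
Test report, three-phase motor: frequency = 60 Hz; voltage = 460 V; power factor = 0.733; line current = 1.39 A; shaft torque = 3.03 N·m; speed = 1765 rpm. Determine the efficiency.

69.0 %

ω = 2π × 1765/60 = 184.8 rad/s; P_out = τω = 3.03 × 184.8 = 560 W
P_in = √3·V_L·I_L·cosφ = 1.732 × 460 × 1.39 × 0.733 = 812 W
η = P_out / P_in = 560 / 812 = 0.690 = 69.0%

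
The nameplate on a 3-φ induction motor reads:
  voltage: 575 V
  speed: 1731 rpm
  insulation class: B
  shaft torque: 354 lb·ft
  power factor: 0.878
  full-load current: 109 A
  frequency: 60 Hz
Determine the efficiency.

τ = 354 lb·ft × 1.356 = 480 N·m
ω = 2π × 1731/60 = 181.3 rad/s; P_out = τω = 480 × 181.3 = 87024 W
P_in = √3·V_L·I_L·cosφ = 1.732 × 575 × 109 × 0.878 = 95310 W
η = P_out / P_in = 87024 / 95310 = 0.913 = 91.3%

91.3 %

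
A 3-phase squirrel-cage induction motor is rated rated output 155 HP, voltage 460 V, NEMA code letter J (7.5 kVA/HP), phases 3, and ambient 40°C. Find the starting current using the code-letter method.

S_LR = 7.5 × 155 = 1162.5 kVA
I_LR = S_LR/(√3·V_L) = 1162500/(1.732×460) = 1460 A

1460 A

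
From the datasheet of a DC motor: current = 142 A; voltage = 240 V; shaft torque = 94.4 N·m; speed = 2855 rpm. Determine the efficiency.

82.8 %

ω = 2π × 2855/60 = 299 rad/s; P_out = τω = 94.4 × 299 = 28226 W
P_in = V·I = 240 × 142 = 34080 W
η = P_out / P_in = 28226 / 34080 = 0.828 = 82.8%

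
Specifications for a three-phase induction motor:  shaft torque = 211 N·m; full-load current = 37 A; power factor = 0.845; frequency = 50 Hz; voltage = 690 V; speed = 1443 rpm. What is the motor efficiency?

85.3 %

ω = 2π × 1443/60 = 151.1 rad/s; P_out = τω = 211 × 151.1 = 31882 W
P_in = √3·V_L·I_L·cosφ = 1.732 × 690 × 37 × 0.845 = 37364 W
η = P_out / P_in = 31882 / 37364 = 0.853 = 85.3%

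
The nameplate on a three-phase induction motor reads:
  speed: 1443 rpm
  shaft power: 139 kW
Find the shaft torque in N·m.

ω = 2π × 1443/60 = 151.1 rad/s
τ = P/ω = 139000/151.1 = 920 N·m

920 N·m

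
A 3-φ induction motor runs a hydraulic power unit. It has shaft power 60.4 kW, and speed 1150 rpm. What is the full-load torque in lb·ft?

370 lb·ft

ω = 2π × 1150/60 = 120.4 rad/s
τ = P/ω = 60400/120.4 = 501.7 N·m
In lb·ft: 501.7/1.356 = 370 lb·ft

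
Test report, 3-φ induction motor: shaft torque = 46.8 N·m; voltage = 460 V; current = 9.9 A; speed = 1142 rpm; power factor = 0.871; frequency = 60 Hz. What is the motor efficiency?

81.5 %

ω = 2π × 1142/60 = 119.6 rad/s; P_out = τω = 46.8 × 119.6 = 5597 W
P_in = √3·V_L·I_L·cosφ = 1.732 × 460 × 9.9 × 0.871 = 6870 W
η = P_out / P_in = 5597 / 6870 = 0.815 = 81.5%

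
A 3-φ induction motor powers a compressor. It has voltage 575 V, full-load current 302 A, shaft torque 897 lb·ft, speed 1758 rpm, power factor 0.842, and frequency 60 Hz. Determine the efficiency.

τ = 897 lb·ft × 1.356 = 1216 N·m
ω = 2π × 1758/60 = 184.1 rad/s; P_out = τω = 1216 × 184.1 = 223866 W
P_in = √3·V_L·I_L·cosφ = 1.732 × 575 × 302 × 0.842 = 253241 W
η = P_out / P_in = 223866 / 253241 = 0.884 = 88.4%

88.4 %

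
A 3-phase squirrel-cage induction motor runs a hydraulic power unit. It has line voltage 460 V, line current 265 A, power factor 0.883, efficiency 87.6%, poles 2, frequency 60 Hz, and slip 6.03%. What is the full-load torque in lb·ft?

P_in = √3·V·I·cosφ = 1.732 × 460 × 265 × 0.883 = 186428 W
P_out = η·P_in = 0.876 × 186428 = 163311 W
n_s = 120×60/2 = 3600 rpm; n = 3600×(1−0.0603) = 3383 rpm
ω = 2π×3383/60 = 354.3 rad/s
τ = P_out/ω = 163311/354.3 = 460.9 N·m
In lb·ft: 460.9/1.356 = 340 lb·ft

340 lb·ft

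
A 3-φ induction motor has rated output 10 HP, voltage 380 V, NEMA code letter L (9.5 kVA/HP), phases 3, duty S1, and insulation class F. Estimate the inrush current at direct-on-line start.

144 A

S_LR = 9.5 × 10 = 95 kVA
I_LR = S_LR/(√3·V_L) = 95000/(1.732×380) = 144 A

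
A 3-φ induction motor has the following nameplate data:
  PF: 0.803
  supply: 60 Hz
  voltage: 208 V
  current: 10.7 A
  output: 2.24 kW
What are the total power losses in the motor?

P_in = √3·V·I·cosφ = 1.732×208×10.7×0.803 = 3095 W
P_out = 2240 W
Losses = P_in − P_out = 3095 − 2240 = 855 W

855 W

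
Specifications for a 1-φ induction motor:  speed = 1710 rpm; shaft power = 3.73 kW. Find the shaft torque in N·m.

20.8 N·m

ω = 2π × 1710/60 = 179.1 rad/s
τ = P/ω = 3730/179.1 = 20.8 N·m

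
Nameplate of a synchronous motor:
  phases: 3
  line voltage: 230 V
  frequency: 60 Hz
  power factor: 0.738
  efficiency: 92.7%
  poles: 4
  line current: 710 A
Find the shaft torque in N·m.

P_in = √3·V·I·cosφ = 1.732 × 230 × 710 × 0.738 = 208733 W
P_out = η·P_in = 0.927 × 208733 = 193495 W
n = n_s = 120×60/4 = 1800 rpm (synchronous)
ω = 2π×1800/60 = 188.5 rad/s
τ = P_out/ω = 193495/188.5 = 1030 N·m

1030 N·m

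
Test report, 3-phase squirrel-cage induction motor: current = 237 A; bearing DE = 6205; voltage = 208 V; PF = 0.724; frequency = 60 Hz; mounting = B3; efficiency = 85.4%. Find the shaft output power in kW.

52.8 kW

P_in = √3·V·I·cosφ = 1.732 × 208 × 237 × 0.724 = 61816 W
P_out = η·P_in = 0.854 × 61816 = 52791 W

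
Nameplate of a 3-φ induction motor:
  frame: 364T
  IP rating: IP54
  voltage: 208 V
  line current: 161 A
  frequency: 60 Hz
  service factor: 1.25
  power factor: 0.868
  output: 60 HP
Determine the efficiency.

P_out = 60 × 746 = 44760 W
P_in = √3·V_L·I_L·cosφ = 1.732 × 208 × 161 × 0.868 = 50345 W
η = P_out / P_in = 44760 / 50345 = 0.889 = 88.9%

88.9 %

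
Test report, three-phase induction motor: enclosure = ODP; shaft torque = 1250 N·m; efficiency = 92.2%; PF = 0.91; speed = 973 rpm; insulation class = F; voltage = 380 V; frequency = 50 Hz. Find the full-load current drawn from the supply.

ω = 2π×973/60 = 101.9 rad/s; P_out = τω = 1250 × 101.9 = 127375 W
P_in = P_out / η = 127375 / 0.922 = 138151 W
I_L = P_in / (√3·V_L·cosφ) = 138151 / (1.732 × 380 × 0.91) = 231 A

231 A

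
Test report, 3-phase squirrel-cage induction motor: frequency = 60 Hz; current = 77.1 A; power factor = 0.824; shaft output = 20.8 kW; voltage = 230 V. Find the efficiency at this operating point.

P_out = 20.8 kW = 20800 W
P_in = √3·V_L·I_L·cosφ = 1.732 × 230 × 77.1 × 0.824 = 25308 W
η = P_out / P_in = 20800 / 25308 = 0.822 = 82.2%

82.2 %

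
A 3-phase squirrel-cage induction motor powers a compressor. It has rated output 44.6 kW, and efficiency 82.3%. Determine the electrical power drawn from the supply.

54.2 kW

P_out = 44600 W
P_in = P_out/η = 44600/0.823 = 54192 W = 54.2 kW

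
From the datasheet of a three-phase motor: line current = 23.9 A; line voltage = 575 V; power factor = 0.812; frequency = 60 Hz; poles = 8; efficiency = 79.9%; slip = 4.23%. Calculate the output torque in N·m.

P_in = √3·V·I·cosφ = 1.732 × 575 × 23.9 × 0.812 = 19327 W
P_out = η·P_in = 0.799 × 19327 = 15442 W
n_s = 120×60/8 = 900 rpm; n = 900×(1−0.0423) = 862 rpm
ω = 2π×862/60 = 90.27 rad/s
τ = P_out/ω = 15442/90.27 = 171 N·m

171 N·m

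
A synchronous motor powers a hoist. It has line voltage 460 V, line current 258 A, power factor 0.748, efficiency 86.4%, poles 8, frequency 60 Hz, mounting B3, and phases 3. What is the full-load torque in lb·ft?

1040 lb·ft

P_in = √3·V·I·cosφ = 1.732 × 460 × 258 × 0.748 = 153754 W
P_out = η·P_in = 0.864 × 153754 = 132843 W
n = n_s = 120×60/8 = 900 rpm (synchronous)
ω = 2π×900/60 = 94.25 rad/s
τ = P_out/ω = 132843/94.25 = 1409 N·m
In lb·ft: 1409/1.356 = 1040 lb·ft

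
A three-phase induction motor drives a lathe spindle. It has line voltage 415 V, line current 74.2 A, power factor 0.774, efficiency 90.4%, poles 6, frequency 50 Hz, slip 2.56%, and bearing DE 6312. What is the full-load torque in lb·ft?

P_in = √3·V·I·cosφ = 1.732 × 415 × 74.2 × 0.774 = 41280 W
P_out = η·P_in = 0.904 × 41280 = 37317 W
n_s = 120×50/6 = 1000 rpm; n = 1000×(1−0.0256) = 974 rpm
ω = 2π×974/60 = 102 rad/s
τ = P_out/ω = 37317/102 = 365.9 N·m
In lb·ft: 365.9/1.356 = 270 lb·ft

270 lb·ft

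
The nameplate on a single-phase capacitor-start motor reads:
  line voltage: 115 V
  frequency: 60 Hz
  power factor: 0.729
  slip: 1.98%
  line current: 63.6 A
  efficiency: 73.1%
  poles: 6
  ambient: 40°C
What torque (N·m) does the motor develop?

31.6 N·m

P_in = V·I·cosφ = 115 × 63.6 × 0.729 = 5332 W
P_out = η·P_in = 0.731 × 5332 = 3898 W
n_s = 120×60/6 = 1200 rpm; n = 1200×(1−0.0198) = 1176 rpm
ω = 2π×1176/60 = 123.2 rad/s
τ = P_out/ω = 3898/123.2 = 31.6 N·m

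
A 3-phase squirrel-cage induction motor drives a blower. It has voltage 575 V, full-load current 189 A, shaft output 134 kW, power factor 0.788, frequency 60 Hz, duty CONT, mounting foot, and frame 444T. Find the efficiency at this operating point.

P_out = 134 kW = 134000 W
P_in = √3·V_L·I_L·cosφ = 1.732 × 575 × 189 × 0.788 = 148321 W
η = P_out / P_in = 134000 / 148321 = 0.903 = 90.3%

90.3 %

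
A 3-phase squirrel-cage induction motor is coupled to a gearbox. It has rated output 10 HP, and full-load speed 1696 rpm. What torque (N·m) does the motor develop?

P_out = 10 × 746 = 7460 W
ω = 2π × 1696/60 = 177.6 rad/s
τ = P_out/ω = 7460/177.6 = 42 N·m

42 N·m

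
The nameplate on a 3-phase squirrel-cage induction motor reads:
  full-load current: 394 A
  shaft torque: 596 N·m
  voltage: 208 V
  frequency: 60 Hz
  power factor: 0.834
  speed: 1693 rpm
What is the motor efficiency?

89.3 %

ω = 2π × 1693/60 = 177.3 rad/s; P_out = τω = 596 × 177.3 = 105671 W
P_in = √3·V_L·I_L·cosφ = 1.732 × 208 × 394 × 0.834 = 118379 W
η = P_out / P_in = 105671 / 118379 = 0.893 = 89.3%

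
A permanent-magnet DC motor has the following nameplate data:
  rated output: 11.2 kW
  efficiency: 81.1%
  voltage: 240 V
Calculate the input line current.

P_out = 11.2 kW = 11200 W
P_in = P_out / η = 11200 / 0.811 = 13810 W
I = P_in / V = 13810 / 240 = 57.5 A

57.5 A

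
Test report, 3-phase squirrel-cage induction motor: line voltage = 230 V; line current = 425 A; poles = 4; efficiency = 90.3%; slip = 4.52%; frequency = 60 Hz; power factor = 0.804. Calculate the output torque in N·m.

P_in = √3·V·I·cosφ = 1.732 × 230 × 425 × 0.804 = 136120 W
P_out = η·P_in = 0.903 × 136120 = 122916 W
n_s = 120×60/4 = 1800 rpm; n = 1800×(1−0.0452) = 1719 rpm
ω = 2π×1719/60 = 180 rad/s
τ = P_out/ω = 122916/180 = 683 N·m

683 N·m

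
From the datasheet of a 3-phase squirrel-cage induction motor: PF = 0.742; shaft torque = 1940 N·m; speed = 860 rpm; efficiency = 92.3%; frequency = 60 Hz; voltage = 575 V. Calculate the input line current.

ω = 2π×860/60 = 90.06 rad/s; P_out = τω = 1940 × 90.06 = 174716 W
P_in = P_out / η = 174716 / 0.923 = 189291 W
I_L = P_in / (√3·V_L·cosφ) = 189291 / (1.732 × 575 × 0.742) = 256 A

256 A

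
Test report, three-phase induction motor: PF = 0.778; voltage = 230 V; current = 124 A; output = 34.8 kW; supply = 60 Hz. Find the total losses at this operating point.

P_in = √3·V·I·cosφ = 1.732×230×124×0.778 = 38431 W
P_out = 34800 W
Losses = P_in − P_out = 38431 − 34800 = 3631 W

3630 W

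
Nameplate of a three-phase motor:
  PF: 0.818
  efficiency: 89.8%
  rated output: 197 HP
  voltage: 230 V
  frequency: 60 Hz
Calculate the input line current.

P_out = 197 × 746 = 146962 W
P_in = P_out / η = 146962 / 0.898 = 163655 W
I_L = P_in / (√3·V_L·cosφ) = 163655 / (1.732 × 230 × 0.818) = 502 A

502 A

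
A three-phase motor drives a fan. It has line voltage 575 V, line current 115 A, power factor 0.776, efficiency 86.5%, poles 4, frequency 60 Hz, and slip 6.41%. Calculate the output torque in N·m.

P_in = √3·V·I·cosφ = 1.732 × 575 × 115 × 0.776 = 88874 W
P_out = η·P_in = 0.865 × 88874 = 76876 W
n_s = 120×60/4 = 1800 rpm; n = 1800×(1−0.0641) = 1685 rpm
ω = 2π×1685/60 = 176.5 rad/s
τ = P_out/ω = 76876/176.5 = 436 N·m

436 N·m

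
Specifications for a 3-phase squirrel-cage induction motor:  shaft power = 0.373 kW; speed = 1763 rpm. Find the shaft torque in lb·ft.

ω = 2π × 1763/60 = 184.6 rad/s
τ = P/ω = 373/184.6 = 2.021 N·m
In lb·ft: 2.021/1.356 = 1.49 lb·ft

1.49 lb·ft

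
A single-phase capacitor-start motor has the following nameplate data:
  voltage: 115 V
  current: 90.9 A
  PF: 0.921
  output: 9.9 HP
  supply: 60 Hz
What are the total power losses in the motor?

2.24 kW

P_in = V·I·cosφ = 115×90.9×0.921 = 9628 W
P_out = 9.9×746 = 7385 W
Losses = P_in − P_out = 9628 − 7385 = 2243 W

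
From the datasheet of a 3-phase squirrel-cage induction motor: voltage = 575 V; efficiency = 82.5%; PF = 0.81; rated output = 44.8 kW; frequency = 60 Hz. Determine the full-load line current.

67.3 A

P_out = 44.8 kW = 44800 W
P_in = P_out / η = 44800 / 0.825 = 54303 W
I_L = P_in / (√3·V_L·cosφ) = 54303 / (1.732 × 575 × 0.81) = 67.3 A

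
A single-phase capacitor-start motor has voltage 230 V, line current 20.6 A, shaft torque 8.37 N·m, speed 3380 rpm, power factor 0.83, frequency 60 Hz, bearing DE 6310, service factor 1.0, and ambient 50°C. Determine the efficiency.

ω = 2π × 3380/60 = 354 rad/s; P_out = τω = 8.37 × 354 = 2963 W
P_in = V·I·cosφ = 230 × 20.6 × 0.83 = 3933 W
η = P_out / P_in = 2963 / 3933 = 0.753 = 75.3%

75.3 %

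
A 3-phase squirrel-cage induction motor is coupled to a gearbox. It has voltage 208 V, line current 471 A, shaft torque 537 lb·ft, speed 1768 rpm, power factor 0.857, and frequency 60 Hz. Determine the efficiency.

τ = 537 lb·ft × 1.356 = 728.2 N·m
ω = 2π × 1768/60 = 185.1 rad/s; P_out = τω = 728.2 × 185.1 = 134790 W
P_in = √3·V_L·I_L·cosφ = 1.732 × 208 × 471 × 0.857 = 145416 W
η = P_out / P_in = 134790 / 145416 = 0.927 = 92.7%

92.7 %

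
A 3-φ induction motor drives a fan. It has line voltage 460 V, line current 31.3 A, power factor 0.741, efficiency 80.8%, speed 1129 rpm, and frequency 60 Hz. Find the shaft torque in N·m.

126 N·m

P_in = √3·V·I·cosφ = 1.732 × 460 × 31.3 × 0.741 = 18479 W
P_out = η·P_in = 0.808 × 18479 = 14931 W
n = 1129 rpm
ω = 2π×1129/60 = 118.2 rad/s
τ = P_out/ω = 14931/118.2 = 126 N·m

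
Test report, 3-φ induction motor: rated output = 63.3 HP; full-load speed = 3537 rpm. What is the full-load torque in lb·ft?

94 lb·ft

P_out = 63.3 × 746 = 47222 W
ω = 2π × 3537/60 = 370.4 rad/s
τ = P_out/ω = 47222/370.4 = 127.5 N·m
In lb·ft: 127.5/1.356 = 94 lb·ft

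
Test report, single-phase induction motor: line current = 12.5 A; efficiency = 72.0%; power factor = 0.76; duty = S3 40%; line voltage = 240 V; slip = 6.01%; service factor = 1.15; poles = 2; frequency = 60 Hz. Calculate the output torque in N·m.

4.63 N·m

P_in = V·I·cosφ = 240 × 12.5 × 0.76 = 2280 W
P_out = η·P_in = 0.72 × 2280 = 1642 W
n_s = 120×60/2 = 3600 rpm; n = 3600×(1−0.0601) = 3384 rpm
ω = 2π×3384/60 = 354.4 rad/s
τ = P_out/ω = 1642/354.4 = 4.63 N·m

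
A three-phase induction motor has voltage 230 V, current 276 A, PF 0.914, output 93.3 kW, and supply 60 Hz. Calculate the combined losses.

P_in = √3·V·I·cosφ = 1.732×230×276×0.914 = 100492 W
P_out = 93300 W
Losses = P_in − P_out = 100492 − 93300 = 7192 W

7190 W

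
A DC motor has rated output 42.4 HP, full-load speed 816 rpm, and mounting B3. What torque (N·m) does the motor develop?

370 N·m

P_out = 42.4 × 746 = 31630 W
ω = 2π × 816/60 = 85.45 rad/s
τ = P_out/ω = 31630/85.45 = 370 N·m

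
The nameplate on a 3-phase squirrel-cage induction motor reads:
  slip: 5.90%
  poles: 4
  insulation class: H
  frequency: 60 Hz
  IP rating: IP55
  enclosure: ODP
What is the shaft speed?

1694 rpm

n_s = 120f/p = 120×60/4 = 1800 rpm
n = n_s(1 − s) = 1800 × (1 − 0.059) = 1694 rpm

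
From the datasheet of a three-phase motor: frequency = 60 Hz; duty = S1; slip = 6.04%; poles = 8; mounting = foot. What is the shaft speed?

846 rpm

n_s = 120f/p = 120×60/8 = 900 rpm
n = n_s(1 − s) = 900 × (1 − 0.0604) = 846 rpm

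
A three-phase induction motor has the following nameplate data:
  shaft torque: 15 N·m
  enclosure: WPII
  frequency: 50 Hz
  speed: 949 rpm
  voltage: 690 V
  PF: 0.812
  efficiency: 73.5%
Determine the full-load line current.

2.09 A

ω = 2π×949/60 = 99.38 rad/s; P_out = τω = 15 × 99.38 = 1491 W
P_in = P_out / η = 1491 / 0.735 = 2029 W
I_L = P_in / (√3·V_L·cosφ) = 2029 / (1.732 × 690 × 0.812) = 2.09 A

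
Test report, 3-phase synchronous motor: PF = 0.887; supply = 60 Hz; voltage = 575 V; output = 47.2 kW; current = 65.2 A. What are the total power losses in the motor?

10400 W

P_in = √3·V·I·cosφ = 1.732×575×65.2×0.887 = 57595 W
P_out = 47200 W
Losses = P_in − P_out = 57595 − 47200 = 10395 W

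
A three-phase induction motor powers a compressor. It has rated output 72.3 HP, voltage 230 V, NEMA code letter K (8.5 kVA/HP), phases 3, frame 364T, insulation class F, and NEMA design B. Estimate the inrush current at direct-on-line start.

S_LR = 8.5 × 72.3 = 614.55 kVA
I_LR = S_LR/(√3·V_L) = 614550/(1.732×230) = 1540 A

1540 A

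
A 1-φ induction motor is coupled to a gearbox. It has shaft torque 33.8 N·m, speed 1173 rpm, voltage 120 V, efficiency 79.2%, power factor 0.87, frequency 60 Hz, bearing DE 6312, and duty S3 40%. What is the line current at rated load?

50.2 A

ω = 2π×1173/60 = 122.8 rad/s; P_out = τω = 33.8 × 122.8 = 4151 W
P_in = P_out / η = 4151 / 0.792 = 5241 W
I = P_in / (V·cosφ) = 5241 / (120 × 0.87) = 50.2 A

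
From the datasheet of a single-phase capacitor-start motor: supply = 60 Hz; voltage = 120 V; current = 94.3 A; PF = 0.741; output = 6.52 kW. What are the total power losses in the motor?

P_in = V·I·cosφ = 120×94.3×0.741 = 8385 W
P_out = 6520 W
Losses = P_in − P_out = 8385 − 6520 = 1865 W

1870 W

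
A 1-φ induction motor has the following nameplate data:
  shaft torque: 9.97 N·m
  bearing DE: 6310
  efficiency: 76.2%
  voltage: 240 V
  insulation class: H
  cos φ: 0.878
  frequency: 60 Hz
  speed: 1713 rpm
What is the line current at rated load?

11.1 A

ω = 2π×1713/60 = 179.4 rad/s; P_out = τω = 9.97 × 179.4 = 1789 W
P_in = P_out / η = 1789 / 0.762 = 2348 W
I = P_in / (V·cosφ) = 2348 / (240 × 0.878) = 11.1 A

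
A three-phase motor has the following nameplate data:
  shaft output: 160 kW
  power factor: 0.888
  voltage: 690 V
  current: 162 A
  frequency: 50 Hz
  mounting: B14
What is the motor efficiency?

P_out = 160 kW = 160000 W
P_in = √3·V_L·I_L·cosφ = 1.732 × 690 × 162 × 0.888 = 171919 W
η = P_out / P_in = 160000 / 171919 = 0.931 = 93.1%

93.1 %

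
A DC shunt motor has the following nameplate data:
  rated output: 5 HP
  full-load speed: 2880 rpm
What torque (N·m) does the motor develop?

P_out = 5 × 746 = 3730 W
ω = 2π × 2880/60 = 301.6 rad/s
τ = P_out/ω = 3730/301.6 = 12.4 N·m

12.4 N·m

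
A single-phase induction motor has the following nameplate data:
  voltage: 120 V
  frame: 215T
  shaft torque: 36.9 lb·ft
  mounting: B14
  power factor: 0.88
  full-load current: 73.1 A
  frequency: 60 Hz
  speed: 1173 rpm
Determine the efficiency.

79.6 %

τ = 36.9 lb·ft × 1.356 = 50.04 N·m
ω = 2π × 1173/60 = 122.8 rad/s; P_out = τω = 50.04 × 122.8 = 6145 W
P_in = V·I·cosφ = 120 × 73.1 × 0.88 = 7719 W
η = P_out / P_in = 6145 / 7719 = 0.796 = 79.6%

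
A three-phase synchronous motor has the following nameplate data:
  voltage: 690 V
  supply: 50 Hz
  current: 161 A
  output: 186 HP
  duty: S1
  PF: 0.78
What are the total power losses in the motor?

11300 W

P_in = √3·V·I·cosφ = 1.732×690×161×0.78 = 150078 W
P_out = 186×746 = 138756 W
Losses = P_in − P_out = 150078 − 138756 = 11322 W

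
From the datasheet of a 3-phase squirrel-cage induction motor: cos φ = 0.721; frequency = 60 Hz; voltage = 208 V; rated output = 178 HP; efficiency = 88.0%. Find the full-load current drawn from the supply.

581 A

P_out = 178 × 746 = 132788 W
P_in = P_out / η = 132788 / 0.880 = 150895 W
I_L = P_in / (√3·V_L·cosφ) = 150895 / (1.732 × 208 × 0.721) = 581 A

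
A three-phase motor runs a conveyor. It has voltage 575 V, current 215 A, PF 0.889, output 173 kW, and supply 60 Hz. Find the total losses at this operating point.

P_in = √3·V·I·cosφ = 1.732×575×215×0.889 = 190351 W
P_out = 173000 W
Losses = P_in − P_out = 190351 − 173000 = 17351 W

17400 W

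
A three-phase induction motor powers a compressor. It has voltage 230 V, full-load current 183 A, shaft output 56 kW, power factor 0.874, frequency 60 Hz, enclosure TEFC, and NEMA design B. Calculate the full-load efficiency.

87.9 %

P_out = 56 kW = 56000 W
P_in = √3·V_L·I_L·cosφ = 1.732 × 230 × 183 × 0.874 = 63714 W
η = P_out / P_in = 56000 / 63714 = 0.879 = 87.9%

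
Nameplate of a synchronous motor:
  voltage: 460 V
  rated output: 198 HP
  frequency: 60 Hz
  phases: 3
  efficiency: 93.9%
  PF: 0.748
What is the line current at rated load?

264 A

P_out = 198 × 746 = 147708 W
P_in = P_out / η = 147708 / 0.939 = 157304 W
I_L = P_in / (√3·V_L·cosφ) = 157304 / (1.732 × 460 × 0.748) = 264 A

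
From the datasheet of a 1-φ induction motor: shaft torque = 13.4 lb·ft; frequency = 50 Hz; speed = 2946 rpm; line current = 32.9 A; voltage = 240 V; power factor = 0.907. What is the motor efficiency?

τ = 13.4 lb·ft × 1.356 = 18.17 N·m
ω = 2π × 2946/60 = 308.5 rad/s; P_out = τω = 18.17 × 308.5 = 5605 W
P_in = V·I·cosφ = 240 × 32.9 × 0.907 = 7162 W
η = P_out / P_in = 5605 / 7162 = 0.783 = 78.3%

78.3 %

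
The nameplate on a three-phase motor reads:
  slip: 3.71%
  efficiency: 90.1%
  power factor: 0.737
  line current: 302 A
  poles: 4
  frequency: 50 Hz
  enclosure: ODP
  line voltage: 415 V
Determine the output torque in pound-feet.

P_in = √3·V·I·cosφ = 1.732 × 415 × 302 × 0.737 = 159982 W
P_out = η·P_in = 0.901 × 159982 = 144144 W
n_s = 120×50/4 = 1500 rpm; n = 1500×(1−0.0371) = 1444 rpm
ω = 2π×1444/60 = 151.2 rad/s
τ = P_out/ω = 144144/151.2 = 953.3 N·m
In lb·ft: 953.3/1.356 = 703 lb·ft

703 lb·ft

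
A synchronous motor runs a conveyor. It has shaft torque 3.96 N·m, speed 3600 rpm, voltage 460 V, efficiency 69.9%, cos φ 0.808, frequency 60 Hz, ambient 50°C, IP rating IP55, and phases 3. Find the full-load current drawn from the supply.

ω = 2π×3600/60 = 377 rad/s; P_out = τω = 3.96 × 377 = 1493 W
P_in = P_out / η = 1493 / 0.699 = 2136 W
I_L = P_in / (√3·V_L·cosφ) = 2136 / (1.732 × 460 × 0.808) = 3.32 A

3.32 A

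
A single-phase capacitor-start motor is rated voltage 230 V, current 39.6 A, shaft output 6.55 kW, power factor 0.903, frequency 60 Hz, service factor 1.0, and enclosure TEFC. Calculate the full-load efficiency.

P_out = 6.55 kW = 6550 W
P_in = V·I·cosφ = 230 × 39.6 × 0.903 = 8225 W
η = P_out / P_in = 6550 / 8225 = 0.796 = 79.6%

79.6 %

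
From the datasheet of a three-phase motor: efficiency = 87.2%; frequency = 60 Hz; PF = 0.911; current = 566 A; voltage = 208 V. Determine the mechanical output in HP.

217 HP

P_in = √3·V·I·cosφ = 1.732 × 208 × 566 × 0.911 = 185757 W
P_out = η·P_in = 0.872 × 185757 = 161980 W
= 161980/746 = 217 HP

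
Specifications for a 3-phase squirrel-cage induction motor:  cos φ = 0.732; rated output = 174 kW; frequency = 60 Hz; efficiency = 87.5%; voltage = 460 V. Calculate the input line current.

P_out = 174 kW = 174000 W
P_in = P_out / η = 174000 / 0.875 = 198857 W
I_L = P_in / (√3·V_L·cosφ) = 198857 / (1.732 × 460 × 0.732) = 341 A

341 A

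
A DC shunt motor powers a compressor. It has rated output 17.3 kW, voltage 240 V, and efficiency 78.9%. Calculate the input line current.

P_out = 17.3 kW = 17300 W
P_in = P_out / η = 17300 / 0.789 = 21926 W
I = P_in / V = 21926 / 240 = 91.4 A

91.4 A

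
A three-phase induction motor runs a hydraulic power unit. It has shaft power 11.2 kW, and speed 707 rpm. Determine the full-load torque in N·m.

151 N·m

ω = 2π × 707/60 = 74.04 rad/s
τ = P/ω = 11200/74.04 = 151 N·m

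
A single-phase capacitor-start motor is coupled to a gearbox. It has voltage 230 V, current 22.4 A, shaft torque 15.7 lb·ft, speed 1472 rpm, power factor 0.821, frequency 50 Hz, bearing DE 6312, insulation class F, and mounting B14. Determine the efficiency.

τ = 15.7 lb·ft × 1.356 = 21.29 N·m
ω = 2π × 1472/60 = 154.1 rad/s; P_out = τω = 21.29 × 154.1 = 3281 W
P_in = V·I·cosφ = 230 × 22.4 × 0.821 = 4230 W
η = P_out / P_in = 3281 / 4230 = 0.776 = 77.6%

77.6 %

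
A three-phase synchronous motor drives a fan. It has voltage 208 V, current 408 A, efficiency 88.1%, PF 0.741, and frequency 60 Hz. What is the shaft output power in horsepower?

P_in = √3·V·I·cosφ = 1.732 × 208 × 408 × 0.741 = 108915 W
P_out = η·P_in = 0.881 × 108915 = 95954 W
= 95954/746 = 129 HP

129 HP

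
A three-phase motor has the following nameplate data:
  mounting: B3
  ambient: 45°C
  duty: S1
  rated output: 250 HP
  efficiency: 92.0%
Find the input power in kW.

203 kW

P_out = 250 × 746 = 186500 W
P_in = P_out/η = 186500/0.92 = 202717 W = 203 kW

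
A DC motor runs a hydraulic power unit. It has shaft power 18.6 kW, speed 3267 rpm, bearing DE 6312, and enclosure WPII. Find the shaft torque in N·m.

54.4 N·m

ω = 2π × 3267/60 = 342.1 rad/s
τ = P/ω = 18600/342.1 = 54.4 N·m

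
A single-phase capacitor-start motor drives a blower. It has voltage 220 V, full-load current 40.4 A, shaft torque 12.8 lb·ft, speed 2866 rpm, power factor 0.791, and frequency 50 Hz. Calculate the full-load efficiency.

74.1 %

τ = 12.8 lb·ft × 1.356 = 17.36 N·m
ω = 2π × 2866/60 = 300.1 rad/s; P_out = τω = 17.36 × 300.1 = 5210 W
P_in = V·I·cosφ = 220 × 40.4 × 0.791 = 7030 W
η = P_out / P_in = 5210 / 7030 = 0.741 = 74.1%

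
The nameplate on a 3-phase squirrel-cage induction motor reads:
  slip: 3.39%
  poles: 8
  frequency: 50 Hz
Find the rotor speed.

725 rpm

n_s = 120f/p = 120×50/8 = 750 rpm
n = n_s(1 − s) = 750 × (1 − 0.0339) = 725 rpm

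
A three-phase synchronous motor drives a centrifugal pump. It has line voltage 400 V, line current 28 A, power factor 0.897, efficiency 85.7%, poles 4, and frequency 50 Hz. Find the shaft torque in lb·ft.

P_in = √3·V·I·cosφ = 1.732 × 400 × 28 × 0.897 = 17400 W
P_out = η·P_in = 0.857 × 17400 = 14912 W
n = n_s = 120×50/4 = 1500 rpm (synchronous)
ω = 2π×1500/60 = 157.1 rad/s
τ = P_out/ω = 14912/157.1 = 94.92 N·m
In lb·ft: 94.92/1.356 = 70 lb·ft

70 lb·ft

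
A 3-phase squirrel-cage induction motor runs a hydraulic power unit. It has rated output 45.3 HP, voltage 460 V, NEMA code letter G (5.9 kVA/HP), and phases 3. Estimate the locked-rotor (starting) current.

335 A

S_LR = 5.9 × 45.3 = 267.27 kVA
I_LR = S_LR/(√3·V_L) = 267270/(1.732×460) = 335 A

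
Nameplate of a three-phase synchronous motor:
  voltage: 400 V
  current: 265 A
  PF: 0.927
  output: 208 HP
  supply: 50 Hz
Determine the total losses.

P_in = √3·V·I·cosφ = 1.732×400×265×0.927 = 170190 W
P_out = 208×746 = 155168 W
Losses = P_in − P_out = 170190 − 155168 = 15022 W

15000 W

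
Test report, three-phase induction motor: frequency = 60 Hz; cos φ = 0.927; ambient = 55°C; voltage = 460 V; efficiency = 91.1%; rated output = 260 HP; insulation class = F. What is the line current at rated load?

P_out = 260 × 746 = 193960 W
P_in = P_out / η = 193960 / 0.911 = 212909 W
I_L = P_in / (√3·V_L·cosφ) = 212909 / (1.732 × 460 × 0.927) = 288 A

288 A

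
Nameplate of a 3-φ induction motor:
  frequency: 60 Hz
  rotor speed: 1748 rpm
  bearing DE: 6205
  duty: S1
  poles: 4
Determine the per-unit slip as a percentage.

2.89 %

n_s = 120f/p = 120×60/4 = 1800 rpm
s = (n_s − n)/n_s = (1800 − 1748)/1800 = 0.0289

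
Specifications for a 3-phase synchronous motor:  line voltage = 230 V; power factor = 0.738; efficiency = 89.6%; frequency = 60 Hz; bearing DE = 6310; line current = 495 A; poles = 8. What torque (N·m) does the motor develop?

1380 N·m

P_in = √3·V·I·cosφ = 1.732 × 230 × 495 × 0.738 = 145525 W
P_out = η·P_in = 0.896 × 145525 = 130390 W
n = n_s = 120×60/8 = 900 rpm (synchronous)
ω = 2π×900/60 = 94.25 rad/s
τ = P_out/ω = 130390/94.25 = 1380 N·m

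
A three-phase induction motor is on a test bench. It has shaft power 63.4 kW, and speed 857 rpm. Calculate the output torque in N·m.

ω = 2π × 857/60 = 89.74 rad/s
τ = P/ω = 63400/89.74 = 706 N·m

706 N·m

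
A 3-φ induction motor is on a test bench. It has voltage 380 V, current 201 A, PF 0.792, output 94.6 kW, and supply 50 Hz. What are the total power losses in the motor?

P_in = √3·V·I·cosφ = 1.732×380×201×0.792 = 104774 W
P_out = 94600 W
Losses = P_in − P_out = 104774 − 94600 = 10174 W

10200 W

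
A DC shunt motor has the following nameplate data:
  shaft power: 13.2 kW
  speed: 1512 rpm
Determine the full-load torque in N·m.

83.4 N·m

ω = 2π × 1512/60 = 158.3 rad/s
τ = P/ω = 13200/158.3 = 83.4 N·m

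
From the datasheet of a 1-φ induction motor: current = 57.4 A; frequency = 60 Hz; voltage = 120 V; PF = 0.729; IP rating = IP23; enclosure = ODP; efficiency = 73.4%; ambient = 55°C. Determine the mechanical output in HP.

P_in = V·I·cosφ = 120 × 57.4 × 0.729 = 5021 W
P_out = η·P_in = 0.734 × 5021 = 3685 W
= 3685/746 = 4.94 HP

4.94 HP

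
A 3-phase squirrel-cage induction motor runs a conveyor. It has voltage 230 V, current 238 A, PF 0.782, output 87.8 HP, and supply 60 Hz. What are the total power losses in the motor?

P_in = √3·V·I·cosφ = 1.732×230×238×0.782 = 74141 W
P_out = 87.8×746 = 65499 W
Losses = P_in − P_out = 74141 − 65499 = 8642 W

8.64 kW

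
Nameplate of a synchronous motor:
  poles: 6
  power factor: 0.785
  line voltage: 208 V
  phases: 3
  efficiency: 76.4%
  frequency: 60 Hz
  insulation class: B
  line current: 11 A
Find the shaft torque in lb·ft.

13.9 lb·ft

P_in = √3·V·I·cosφ = 1.732 × 208 × 11 × 0.785 = 3111 W
P_out = η·P_in = 0.764 × 3111 = 2377 W
n = n_s = 120×60/6 = 1200 rpm (synchronous)
ω = 2π×1200/60 = 125.7 rad/s
τ = P_out/ω = 2377/125.7 = 18.91 N·m
In lb·ft: 18.91/1.356 = 13.9 lb·ft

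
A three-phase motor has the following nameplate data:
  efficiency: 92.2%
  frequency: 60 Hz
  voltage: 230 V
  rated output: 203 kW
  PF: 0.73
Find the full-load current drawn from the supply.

757 A

P_out = 203 kW = 203000 W
P_in = P_out / η = 203000 / 0.922 = 220174 W
I_L = P_in / (√3·V_L·cosφ) = 220174 / (1.732 × 230 × 0.73) = 757 A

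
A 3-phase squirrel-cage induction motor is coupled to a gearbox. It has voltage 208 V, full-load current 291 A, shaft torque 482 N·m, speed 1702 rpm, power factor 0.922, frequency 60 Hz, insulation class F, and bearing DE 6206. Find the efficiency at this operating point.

88.9 %

ω = 2π × 1702/60 = 178.2 rad/s; P_out = τω = 482 × 178.2 = 85892 W
P_in = √3·V_L·I_L·cosφ = 1.732 × 208 × 291 × 0.922 = 96657 W
η = P_out / P_in = 85892 / 96657 = 0.889 = 88.9%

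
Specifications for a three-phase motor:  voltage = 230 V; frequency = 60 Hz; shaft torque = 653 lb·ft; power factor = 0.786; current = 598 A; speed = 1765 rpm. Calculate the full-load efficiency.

87.4 %

τ = 653 lb·ft × 1.356 = 885.5 N·m
ω = 2π × 1765/60 = 184.8 rad/s; P_out = τω = 885.5 × 184.8 = 163640 W
P_in = √3·V_L·I_L·cosφ = 1.732 × 230 × 598 × 0.786 = 187240 W
η = P_out / P_in = 163640 / 187240 = 0.874 = 87.4%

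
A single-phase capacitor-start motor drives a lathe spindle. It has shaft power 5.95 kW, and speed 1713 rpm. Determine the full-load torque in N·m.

33.2 N·m

ω = 2π × 1713/60 = 179.4 rad/s
τ = P/ω = 5950/179.4 = 33.2 N·m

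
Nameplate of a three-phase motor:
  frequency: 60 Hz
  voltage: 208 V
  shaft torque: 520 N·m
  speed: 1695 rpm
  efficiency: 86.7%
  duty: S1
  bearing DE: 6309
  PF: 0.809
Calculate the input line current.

365 A

ω = 2π×1695/60 = 177.5 rad/s; P_out = τω = 520 × 177.5 = 92300 W
P_in = P_out / η = 92300 / 0.867 = 106459 W
I_L = P_in / (√3·V_L·cosφ) = 106459 / (1.732 × 208 × 0.809) = 365 A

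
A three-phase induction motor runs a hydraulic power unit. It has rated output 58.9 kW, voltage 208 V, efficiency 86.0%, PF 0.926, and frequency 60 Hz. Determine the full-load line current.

205 A

P_out = 58.9 kW = 58900 W
P_in = P_out / η = 58900 / 0.860 = 68488 W
I_L = P_in / (√3·V_L·cosφ) = 68488 / (1.732 × 208 × 0.926) = 205 A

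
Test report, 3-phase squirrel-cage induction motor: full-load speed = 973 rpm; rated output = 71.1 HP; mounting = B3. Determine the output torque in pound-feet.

384 lb·ft

P_out = 71.1 × 746 = 53041 W
ω = 2π × 973/60 = 101.9 rad/s
τ = P_out/ω = 53041/101.9 = 520.5 N·m
In lb·ft: 520.5/1.356 = 384 lb·ft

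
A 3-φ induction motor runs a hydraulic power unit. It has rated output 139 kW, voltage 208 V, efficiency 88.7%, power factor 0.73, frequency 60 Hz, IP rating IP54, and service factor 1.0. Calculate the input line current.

596 A

P_out = 139 kW = 139000 W
P_in = P_out / η = 139000 / 0.887 = 156708 W
I_L = P_in / (√3·V_L·cosφ) = 156708 / (1.732 × 208 × 0.73) = 596 A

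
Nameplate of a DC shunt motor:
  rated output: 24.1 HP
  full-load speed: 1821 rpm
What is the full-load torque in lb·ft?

P_out = 24.1 × 746 = 17979 W
ω = 2π × 1821/60 = 190.7 rad/s
τ = P_out/ω = 17979/190.7 = 94.28 N·m
In lb·ft: 94.28/1.356 = 69.5 lb·ft

69.5 lb·ft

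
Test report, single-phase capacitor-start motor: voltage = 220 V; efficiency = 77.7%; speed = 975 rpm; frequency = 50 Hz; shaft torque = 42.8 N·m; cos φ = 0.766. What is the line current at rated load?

33.4 A

ω = 2π×975/60 = 102.1 rad/s; P_out = τω = 42.8 × 102.1 = 4370 W
P_in = P_out / η = 4370 / 0.777 = 5624 W
I = P_in / (V·cosφ) = 5624 / (220 × 0.766) = 33.4 A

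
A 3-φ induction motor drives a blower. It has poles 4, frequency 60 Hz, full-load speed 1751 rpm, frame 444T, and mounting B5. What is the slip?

2.72 %

n_s = 120f/p = 120×60/4 = 1800 rpm
s = (n_s − n)/n_s = (1800 − 1751)/1800 = 0.0272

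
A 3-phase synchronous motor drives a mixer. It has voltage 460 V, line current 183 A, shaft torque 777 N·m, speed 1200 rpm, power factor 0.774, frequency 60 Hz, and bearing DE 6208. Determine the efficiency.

86.5 %

ω = 2π × 1200/60 = 125.7 rad/s; P_out = τω = 777 × 125.7 = 97669 W
P_in = √3·V_L·I_L·cosφ = 1.732 × 460 × 183 × 0.774 = 112849 W
η = P_out / P_in = 97669 / 112849 = 0.865 = 86.5%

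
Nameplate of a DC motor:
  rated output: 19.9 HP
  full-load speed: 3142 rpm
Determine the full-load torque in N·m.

P_out = 19.9 × 746 = 14845 W
ω = 2π × 3142/60 = 329 rad/s
τ = P_out/ω = 14845/329 = 45.1 N·m

45.1 N·m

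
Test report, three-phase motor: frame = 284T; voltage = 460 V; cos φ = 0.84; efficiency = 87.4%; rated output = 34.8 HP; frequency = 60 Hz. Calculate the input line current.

44.4 A

P_out = 34.8 × 746 = 25961 W
P_in = P_out / η = 25961 / 0.874 = 29704 W
I_L = P_in / (√3·V_L·cosφ) = 29704 / (1.732 × 460 × 0.84) = 44.4 A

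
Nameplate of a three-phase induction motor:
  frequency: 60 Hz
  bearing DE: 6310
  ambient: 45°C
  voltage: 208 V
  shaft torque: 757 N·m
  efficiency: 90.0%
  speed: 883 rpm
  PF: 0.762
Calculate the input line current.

283 A

ω = 2π×883/60 = 92.47 rad/s; P_out = τω = 757 × 92.47 = 70000 W
P_in = P_out / η = 70000 / 0.900 = 77778 W
I_L = P_in / (√3·V_L·cosφ) = 77778 / (1.732 × 208 × 0.762) = 283 A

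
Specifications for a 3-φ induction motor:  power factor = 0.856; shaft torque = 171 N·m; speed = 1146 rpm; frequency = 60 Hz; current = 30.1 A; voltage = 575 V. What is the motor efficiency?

80.0 %

ω = 2π × 1146/60 = 120 rad/s; P_out = τω = 171 × 120 = 20520 W
P_in = √3·V_L·I_L·cosφ = 1.732 × 575 × 30.1 × 0.856 = 25660 W
η = P_out / P_in = 20520 / 25660 = 0.800 = 80.0%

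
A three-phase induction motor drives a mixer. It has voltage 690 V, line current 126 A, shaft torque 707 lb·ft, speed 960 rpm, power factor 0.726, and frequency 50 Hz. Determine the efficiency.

τ = 707 lb·ft × 1.356 = 958.7 N·m
ω = 2π × 960/60 = 100.5 rad/s; P_out = τω = 958.7 × 100.5 = 96349 W
P_in = √3·V_L·I_L·cosφ = 1.732 × 690 × 126 × 0.726 = 109321 W
η = P_out / P_in = 96349 / 109321 = 0.881 = 88.1%

88.1 %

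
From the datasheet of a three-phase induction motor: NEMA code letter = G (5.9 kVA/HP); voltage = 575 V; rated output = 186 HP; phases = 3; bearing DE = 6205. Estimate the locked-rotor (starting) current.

S_LR = 5.9 × 186 = 1097.4 kVA
I_LR = S_LR/(√3·V_L) = 1097400/(1.732×575) = 1100 A

1100 A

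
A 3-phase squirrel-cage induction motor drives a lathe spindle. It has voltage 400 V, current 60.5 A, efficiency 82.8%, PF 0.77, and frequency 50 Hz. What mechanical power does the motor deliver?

P_in = √3·V·I·cosφ = 1.732 × 400 × 60.5 × 0.77 = 32274 W
P_out = η·P_in = 0.828 × 32274 = 26723 W

26.7 kW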